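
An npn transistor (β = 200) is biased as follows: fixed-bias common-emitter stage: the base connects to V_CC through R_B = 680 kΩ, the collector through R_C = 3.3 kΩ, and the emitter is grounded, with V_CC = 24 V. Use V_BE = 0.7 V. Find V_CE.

V_CE ≈ 1.4 V

Base loop: V_CC = I_B·R_B + V_BE, so I_B = (24 − 0.7)/680 kΩ = 0.0343 mA.
In the active region I_C = β·I_B = 200 × 0.0343 = 6.85 mA.
Collector loop: V_CE = V_CC − I_C·R_C = 24 − 6.85×3.3 = 1.39 V.
Since V_CE = 1.39 V > V_CE(sat) ≈ 0.2 V, the transistor is in the active region as assumed.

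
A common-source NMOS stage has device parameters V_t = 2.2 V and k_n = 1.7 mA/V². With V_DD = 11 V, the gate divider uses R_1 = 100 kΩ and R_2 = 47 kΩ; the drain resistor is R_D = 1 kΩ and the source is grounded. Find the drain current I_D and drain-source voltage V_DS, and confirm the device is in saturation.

V_G = V_DD·R_2/(R_1+R_2) = 11×47/147 = 3.52 V. With the source grounded, V_GS = V_G = 3.52 V.
Assume saturation: I_D = (k_n/2)(V_GS − V_t)² = (1.7/2)×(3.52 − 2.2)² = 0.85×1.32² = 1.47 mA.
V_DS = V_DD − I_D·R_D = 11 − 1.47×1 = 9.53 V.
Saturation requires V_DS ≥ V_GS − V_t = 1.32 V; 9.53 ≥ 1.32 ✓.

I_D ≈ 1.5 mA, V_DS ≈ 9.5 V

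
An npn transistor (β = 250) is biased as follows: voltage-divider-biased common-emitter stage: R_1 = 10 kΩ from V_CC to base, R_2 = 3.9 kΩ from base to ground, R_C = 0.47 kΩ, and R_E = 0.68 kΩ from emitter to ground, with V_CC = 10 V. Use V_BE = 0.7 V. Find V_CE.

V_CE ≈ 6.5 V

Thevenize the base divider: V_Th = V_CC·R_2/(R_1+R_2) = 10×3.9/13.9 = 2.81 V, R_Th = R_1‖R_2 = 2.81 kΩ.
Base-emitter loop: V_Th = I_B·R_Th + V_BE + (β+1)I_B·R_E, so I_B = (2.81 − 0.7) / (2.81 + 251×0.68) = 0.0121 mA.
I_C = β·I_B = 250×0.0121 = 3.03 mA, and I_E = (β+1)I_B = 3.05 mA.
V_CE = V_CC − I_C·R_C − I_E·R_E = 10 − 3.03×0.47 − 3.05×0.68 = 6.5 V.
V_CE = 6.5 V > 0.2 V confirms active-region operation.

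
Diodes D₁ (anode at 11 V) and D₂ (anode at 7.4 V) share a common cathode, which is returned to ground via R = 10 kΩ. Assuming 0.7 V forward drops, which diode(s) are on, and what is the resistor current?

Only D₁ conducts; I_R ≈ 1 mA

Assume both conduct. Then node N would need to be at both 11−0.7 = 10.3 V and 7.4−0.7 = 6.7 V, which is impossible.
Assume only D₁ conducts: V_N = 11 − 0.7 = 10.3 V, so I_R = 10.3/10 = 1.03 mA.
Check D₂: its anode-to-cathode voltage is 7.4 − 10.3 = -2.9 V < 0.7 V, so it is off. The assumption is consistent.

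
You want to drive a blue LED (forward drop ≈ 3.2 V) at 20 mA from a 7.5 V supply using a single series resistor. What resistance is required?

R ≈ 0.21 kΩ

The resistor drops V_S − V_D = 7.5 − 3.2 = 4.3 V at 20 mA.
R = 4.3 V / 20 mA = 0.215 kΩ.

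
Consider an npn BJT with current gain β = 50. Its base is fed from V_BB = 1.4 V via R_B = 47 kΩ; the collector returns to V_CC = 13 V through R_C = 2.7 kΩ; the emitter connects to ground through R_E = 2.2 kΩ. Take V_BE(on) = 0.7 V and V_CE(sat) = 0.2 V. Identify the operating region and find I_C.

active; I_C ≈ 0.22 mA

Assume active. Base-emitter loop: I_B = (V_BB − V_BE)/(R_B + (β+1)R_E) = (1.4 − 0.7)/(47 + 51×2.2) = 0.0044 mA.
I_C = β·I_B = 50×0.0044 = 0.22 mA.
V_CE = V_CC − I_C·R_C − I_E·R_E = 13 − 0.22×2.7 − 0.224×2.2 = 11.9 V > V_CE(sat), so the active-region assumption holds.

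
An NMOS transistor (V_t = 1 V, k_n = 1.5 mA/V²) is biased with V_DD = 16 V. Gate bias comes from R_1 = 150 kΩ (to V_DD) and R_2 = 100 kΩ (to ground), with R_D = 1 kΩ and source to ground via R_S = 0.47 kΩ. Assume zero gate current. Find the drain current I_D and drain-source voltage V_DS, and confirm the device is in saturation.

I_D ≈ 5.6 mA, V_DS ≈ 7.7 V

V_G = V_DD·R_2/(R_1+R_2) = 16×100/250 = 6.4 V.
Assume saturation: I_D = (k_n/2)(V_GS − V_t)² with V_GS = V_G − I_D·R_S = 6.4 − 0.47·I_D.
Substituting gives 0.166·I_D² − 4.81·I_D + 21.9 = 0, with roots I_D = 5.65 or 23.4 mA.
The root I_D = 23.4 mA gives V_GS = -4.58 V ≤ V_t, so take I_D = 5.65 mA.
Then V_GS = 3.74 V and V_DS = V_DD − I_D(R_D+R_S) = 16 − 5.65×1.47 = 7.69 V.
Saturation requires V_DS ≥ V_GS − V_t = 2.74 V; 7.69 ≥ 2.74 ✓.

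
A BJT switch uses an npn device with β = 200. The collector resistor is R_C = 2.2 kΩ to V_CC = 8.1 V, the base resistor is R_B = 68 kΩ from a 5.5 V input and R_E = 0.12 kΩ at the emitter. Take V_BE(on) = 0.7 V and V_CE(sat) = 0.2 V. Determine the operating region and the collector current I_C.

saturation; I_C ≈ 3.4 mA

Assume active: I_B = (5.5 − 0.7)/(68 + 201×0.12) = 0.0521 mA, I_C = β·I_B = 10.4 mA.
Then V_CE = 8.1 − 10.4×2.2 − 10.5×0.12 = -16.1 V < 0.2 V — the active assumption fails.
Re-solve with V_CE = 0.2 V. KCL at the emitter: V_E/R_E = (V_BB−0.7−V_E)/R_B + (V_CC−0.2−V_E)/R_C, giving V_E = 0.416 V.
I_C = (V_CC − 0.2 − V_E)/R_C = (7.9 − 0.416)/2.2 = 3.4 mA.
Check: I_B = (4.8 − 0.416)/68 = 0.0645 mA, and β·I_B = 12.9 mA > I_C, confirming saturation.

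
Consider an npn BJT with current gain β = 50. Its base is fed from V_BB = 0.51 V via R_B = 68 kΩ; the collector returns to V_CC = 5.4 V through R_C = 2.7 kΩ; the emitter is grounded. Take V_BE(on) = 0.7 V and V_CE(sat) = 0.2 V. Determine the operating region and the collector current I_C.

V_BB = 0.51 V ≤ V_BE(on) = 0.7 V, so the base-emitter junction is not forward biased.
The transistor is in cutoff: I_B = I_C = 0.

cutoff; I_C ≈ 0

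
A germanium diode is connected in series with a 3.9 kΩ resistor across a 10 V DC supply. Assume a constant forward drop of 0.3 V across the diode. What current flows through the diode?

I ≈ 2.5 mA

KVL around the loop: 10 = V_D + I·R = 0.3 + I × 3.9 kΩ.
So I = (10 − 0.3) / 3.9 kΩ = 9.7 / 3.9 = 2.49 mA.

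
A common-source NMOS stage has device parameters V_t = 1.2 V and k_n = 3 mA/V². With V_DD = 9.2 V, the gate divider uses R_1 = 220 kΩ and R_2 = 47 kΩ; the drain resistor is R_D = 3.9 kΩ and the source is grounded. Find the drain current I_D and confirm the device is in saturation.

V_G = V_DD·R_2/(R_1+R_2) = 9.2×47/267 = 1.62 V. With the source grounded, V_GS = V_G = 1.62 V.
Assume saturation: I_D = (k_n/2)(V_GS − V_t)² = (3/2)×(1.62 − 1.2)² = 1.5×0.419² = 0.264 mA.
V_DS = V_DD − I_D·R_D = 9.2 − 0.264×3.9 = 8.17 V.
Saturation requires V_DS ≥ V_GS − V_t = 0.419 V; 8.17 ≥ 0.419 ✓.

I_D ≈ 0.26 mA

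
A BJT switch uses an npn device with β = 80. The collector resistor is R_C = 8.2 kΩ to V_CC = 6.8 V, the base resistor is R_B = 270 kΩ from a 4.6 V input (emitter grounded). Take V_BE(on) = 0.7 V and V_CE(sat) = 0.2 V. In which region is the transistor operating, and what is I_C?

saturation; I_C ≈ 0.8 mA

Assume active: I_B = (4.6 − 0.7)/270 = 0.0144 mA, giving I_C = β·I_B = 1.16 mA.
But then V_CE = 6.8 − 1.16×8.2 = -2.68 V < V_CE(sat) = 0.2 V — impossible in the active region.
So the transistor is saturated. With V_CE = 0.2 V, I_C = (V_CC − 0.2)/R_C = 6.6/8.2 = 0.805 mA.
Check: β·I_B = 1.16 mA > I_C = 0.805 mA, confirming saturation.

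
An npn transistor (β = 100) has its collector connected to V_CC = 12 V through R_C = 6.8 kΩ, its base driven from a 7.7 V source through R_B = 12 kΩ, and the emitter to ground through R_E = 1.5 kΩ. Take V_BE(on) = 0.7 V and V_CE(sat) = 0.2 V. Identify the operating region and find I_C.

Assume active: I_B = (7.7 − 0.7)/(12 + 101×1.5) = 0.0428 mA, I_C = β·I_B = 4.28 mA.
Then V_CE = 12 − 4.28×6.8 − 4.32×1.5 = -23.6 V < 0.2 V — the active assumption fails.
Re-solve with V_CE = 0.2 V. KCL at the emitter: V_E/R_E = (V_BB−0.7−V_E)/R_B + (V_CC−0.2−V_E)/R_C, giving V_E = 2.58 V.
I_C = (V_CC − 0.2 − V_E)/R_C = (11.8 − 2.58)/6.8 = 1.36 mA.
Check: I_B = (7 − 2.58)/12 = 0.368 mA, and β·I_B = 36.8 mA > I_C, confirming saturation.

saturation; I_C ≈ 1.4 mA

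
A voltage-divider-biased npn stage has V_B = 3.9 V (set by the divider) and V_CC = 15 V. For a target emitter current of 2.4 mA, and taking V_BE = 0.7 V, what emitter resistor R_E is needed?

R_E ≈ 1.3 kΩ

V_E = V_B − V_BE = 3.9 − 0.7 = 3.2 V.
R_E = V_E / I_E = 3.2 / 2.4 = 1.33 kΩ.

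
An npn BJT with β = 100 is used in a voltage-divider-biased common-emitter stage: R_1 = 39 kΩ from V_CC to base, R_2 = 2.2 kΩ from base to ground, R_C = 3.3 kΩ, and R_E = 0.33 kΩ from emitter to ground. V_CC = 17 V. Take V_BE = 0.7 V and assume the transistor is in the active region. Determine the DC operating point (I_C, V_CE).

Thevenize the base divider: V_Th = V_CC·R_2/(R_1+R_2) = 17×2.2/41.2 = 0.908 V, R_Th = R_1‖R_2 = 2.08 kΩ.
Base-emitter loop: V_Th = I_B·R_Th + V_BE + (β+1)I_B·R_E, so I_B = (0.908 − 0.7) / (2.08 + 101×0.33) = 0.00587 mA.
I_C = β·I_B = 100×0.00587 = 0.587 mA, and I_E = (β+1)I_B = 0.593 mA.
V_CE = V_CC − I_C·R_C − I_E·R_E = 17 − 0.587×3.3 − 0.593×0.33 = 14.9 V.
V_CE = 14.9 V > 0.2 V confirms active-region operation.

I_C ≈ 0.59 mA, V_CE ≈ 15 V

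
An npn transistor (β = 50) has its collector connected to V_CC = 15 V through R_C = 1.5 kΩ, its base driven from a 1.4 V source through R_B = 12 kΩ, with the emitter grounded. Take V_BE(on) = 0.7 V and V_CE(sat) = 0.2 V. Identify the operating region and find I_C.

active; I_C ≈ 2.9 mA

Assume active. Base-emitter loop: I_B = (V_BB − V_BE)/R_B = (1.4 − 0.7)/12 = 0.0583 mA.
I_C = β·I_B = 50×0.0583 = 2.92 mA.
V_CE = V_CC − I_C·R_C = 15 − 2.92×1.5 = 10.6 V > V_CE(sat), so the active-region assumption holds.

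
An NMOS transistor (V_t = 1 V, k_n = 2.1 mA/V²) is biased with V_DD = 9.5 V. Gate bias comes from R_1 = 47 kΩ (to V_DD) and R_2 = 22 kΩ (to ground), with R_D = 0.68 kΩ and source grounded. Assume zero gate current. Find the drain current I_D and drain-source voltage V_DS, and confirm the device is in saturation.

I_D ≈ 4.3 mA, V_DS ≈ 6.6 V

V_G = V_DD·R_2/(R_1+R_2) = 9.5×22/69 = 3.03 V. With the source grounded, V_GS = V_G = 3.03 V.
Assume saturation: I_D = (k_n/2)(V_GS − V_t)² = (2.1/2)×(3.03 − 1)² = 1.05×2.03² = 4.32 mA.
V_DS = V_DD − I_D·R_D = 9.5 − 4.32×0.68 = 6.56 V.
Saturation requires V_DS ≥ V_GS − V_t = 2.03 V; 6.56 ≥ 2.03 ✓.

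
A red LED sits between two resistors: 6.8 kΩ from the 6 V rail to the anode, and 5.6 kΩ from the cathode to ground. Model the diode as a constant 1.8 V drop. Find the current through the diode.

The two resistors are in series with the diode, so KVL gives 6 = I·6.8 + 1.8 + I·5.6.
I = (6 − 1.8) / (6.8 + 5.6) kΩ = 4.2 / 12.4 = 0.339 mA.

I ≈ 0.34 mA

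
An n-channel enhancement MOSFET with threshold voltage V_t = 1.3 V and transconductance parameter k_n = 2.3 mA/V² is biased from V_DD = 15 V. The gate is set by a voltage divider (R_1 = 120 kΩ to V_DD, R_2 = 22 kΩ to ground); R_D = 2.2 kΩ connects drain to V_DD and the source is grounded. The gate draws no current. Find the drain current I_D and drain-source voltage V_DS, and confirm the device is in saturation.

V_G = V_DD·R_2/(R_1+R_2) = 15×22/142 = 2.32 V. With the source grounded, V_GS = V_G = 2.32 V.
Assume saturation: I_D = (k_n/2)(V_GS − V_t)² = (2.3/2)×(2.32 − 1.3)² = 1.15×1.02² = 1.21 mA.
V_DS = V_DD − I_D·R_D = 15 − 1.21×2.2 = 12.3 V.
Saturation requires V_DS ≥ V_GS − V_t = 1.02 V; 12.3 ≥ 1.02 ✓.

I_D ≈ 1.2 mA, V_DS ≈ 12 V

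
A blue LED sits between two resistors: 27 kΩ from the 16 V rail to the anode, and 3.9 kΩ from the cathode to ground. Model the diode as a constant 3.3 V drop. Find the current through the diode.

I ≈ 0.41 mA

The two resistors are in series with the diode, so KVL gives 16 = I·27 + 3.3 + I·3.9.
I = (16 − 3.3) / (27 + 3.9) kΩ = 12.7 / 30.9 = 0.411 mA.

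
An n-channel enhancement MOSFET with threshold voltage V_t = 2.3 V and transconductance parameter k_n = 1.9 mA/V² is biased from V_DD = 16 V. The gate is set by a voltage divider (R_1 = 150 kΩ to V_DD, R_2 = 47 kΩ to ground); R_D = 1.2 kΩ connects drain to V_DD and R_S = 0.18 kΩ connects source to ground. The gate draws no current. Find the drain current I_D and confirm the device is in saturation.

V_G = V_DD·R_2/(R_1+R_2) = 16×47/197 = 3.82 V.
Assume saturation: I_D = (k_n/2)(V_GS − V_t)² with V_GS = V_G − I_D·R_S = 3.82 − 0.18·I_D.
Substituting gives 0.0308·I_D² − 1.52·I_D + 2.19 = 0, with roots I_D = 1.48 or 47.9 mA.
The root I_D = 47.9 mA gives V_GS = -4.8 V ≤ V_t, so take I_D = 1.48 mA.
Then V_GS = 3.55 V and V_DS = V_DD − I_D(R_D+R_S) = 16 − 1.48×1.38 = 14 V.
Saturation requires V_DS ≥ V_GS − V_t = 1.25 V; 14 ≥ 1.25 ✓.

I_D ≈ 1.5 mA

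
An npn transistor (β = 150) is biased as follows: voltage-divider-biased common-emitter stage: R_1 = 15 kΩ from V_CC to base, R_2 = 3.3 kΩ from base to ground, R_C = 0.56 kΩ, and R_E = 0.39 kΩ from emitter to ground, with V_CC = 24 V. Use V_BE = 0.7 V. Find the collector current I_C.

I_C ≈ 8.8 mA

Thevenize the base divider: V_Th = V_CC·R_2/(R_1+R_2) = 24×3.3/18.3 = 4.33 V, R_Th = R_1‖R_2 = 2.7 kΩ.
Base-emitter loop: V_Th = I_B·R_Th + V_BE + (β+1)I_B·R_E, so I_B = (4.33 − 0.7) / (2.7 + 151×0.39) = 0.0589 mA.
I_C = β·I_B = 150×0.0589 = 8.83 mA, and I_E = (β+1)I_B = 8.89 mA.
V_CE = V_CC − I_C·R_C − I_E·R_E = 24 − 8.83×0.56 − 8.89×0.39 = 15.6 V.
V_CE = 15.6 V > 0.2 V confirms active-region operation.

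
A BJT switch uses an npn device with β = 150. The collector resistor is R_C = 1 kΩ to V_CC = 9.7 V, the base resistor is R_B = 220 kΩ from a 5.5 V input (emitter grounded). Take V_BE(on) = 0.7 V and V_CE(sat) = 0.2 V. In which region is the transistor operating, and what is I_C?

active; I_C ≈ 3.3 mA

Assume active. Base-emitter loop: I_B = (V_BB − V_BE)/R_B = (5.5 − 0.7)/220 = 0.0218 mA.
I_C = β·I_B = 150×0.0218 = 3.27 mA.
V_CE = V_CC − I_C·R_C = 9.7 − 3.27×1 = 6.43 V > V_CE(sat), so the active-region assumption holds.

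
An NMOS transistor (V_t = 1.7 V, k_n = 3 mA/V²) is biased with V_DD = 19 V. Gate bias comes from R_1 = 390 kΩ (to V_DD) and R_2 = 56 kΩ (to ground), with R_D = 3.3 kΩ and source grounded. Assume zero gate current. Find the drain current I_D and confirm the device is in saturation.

I_D ≈ 0.71 mA

V_G = V_DD·R_2/(R_1+R_2) = 19×56/446 = 2.39 V. With the source grounded, V_GS = V_G = 2.39 V.
Assume saturation: I_D = (k_n/2)(V_GS − V_t)² = (3/2)×(2.39 − 1.7)² = 1.5×0.686² = 0.705 mA.
V_DS = V_DD − I_D·R_D = 19 − 0.705×3.3 = 16.7 V.
Saturation requires V_DS ≥ V_GS − V_t = 0.686 V; 16.7 ≥ 0.686 ✓.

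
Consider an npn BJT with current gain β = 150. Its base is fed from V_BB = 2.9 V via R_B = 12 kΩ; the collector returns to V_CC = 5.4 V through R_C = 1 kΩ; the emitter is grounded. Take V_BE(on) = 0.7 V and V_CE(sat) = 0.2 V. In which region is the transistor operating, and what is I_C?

saturation; I_C ≈ 5.2 mA

Assume active: I_B = (2.9 − 0.7)/12 = 0.183 mA, giving I_C = β·I_B = 27.5 mA.
But then V_CE = 5.4 − 27.5×1 = -22.1 V < V_CE(sat) = 0.2 V — impossible in the active region.
So the transistor is saturated. With V_CE = 0.2 V, I_C = (V_CC − 0.2)/R_C = 5.2/1 = 5.2 mA.
Check: β·I_B = 27.5 mA > I_C = 5.2 mA, confirming saturation.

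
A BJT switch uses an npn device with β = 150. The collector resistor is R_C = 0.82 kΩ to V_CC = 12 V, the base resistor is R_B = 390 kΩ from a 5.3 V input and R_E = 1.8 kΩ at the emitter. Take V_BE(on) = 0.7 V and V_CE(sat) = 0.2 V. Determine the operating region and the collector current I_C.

Assume active. Base-emitter loop: I_B = (V_BB − V_BE)/(R_B + (β+1)R_E) = (5.3 − 0.7)/(390 + 151×1.8) = 0.00695 mA.
I_C = β·I_B = 150×0.00695 = 1.04 mA.
V_CE = V_CC − I_C·R_C − I_E·R_E = 12 − 1.04×0.82 − 1.05×1.8 = 9.26 V > V_CE(sat), so the active-region assumption holds.

active; I_C ≈ 1 mA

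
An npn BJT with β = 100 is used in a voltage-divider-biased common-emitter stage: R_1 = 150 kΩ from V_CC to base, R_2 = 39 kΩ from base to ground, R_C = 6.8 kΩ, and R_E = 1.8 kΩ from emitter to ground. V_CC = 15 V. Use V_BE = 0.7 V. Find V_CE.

V_CE ≈ 5.3 V

Thevenize the base divider: V_Th = V_CC·R_2/(R_1+R_2) = 15×39/189 = 3.1 V, R_Th = R_1‖R_2 = 31 kΩ.
Base-emitter loop: V_Th = I_B·R_Th + V_BE + (β+1)I_B·R_E, so I_B = (3.1 − 0.7) / (31 + 101×1.8) = 0.0113 mA.
I_C = β·I_B = 100×0.0113 = 1.13 mA, and I_E = (β+1)I_B = 1.14 mA.
V_CE = V_CC − I_C·R_C − I_E·R_E = 15 − 1.13×6.8 − 1.14×1.8 = 5.3 V.
V_CE = 5.3 V > 0.2 V confirms active-region operation.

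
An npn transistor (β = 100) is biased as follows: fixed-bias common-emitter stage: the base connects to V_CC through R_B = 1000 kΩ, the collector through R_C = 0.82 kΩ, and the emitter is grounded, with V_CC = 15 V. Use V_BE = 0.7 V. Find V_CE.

Base loop: V_CC = I_B·R_B + V_BE, so I_B = (15 − 0.7)/1000 kΩ = 0.0143 mA.
In the active region I_C = β·I_B = 100 × 0.0143 = 1.43 mA.
Collector loop: V_CE = V_CC − I_C·R_C = 15 − 1.43×0.82 = 13.8 V.
Since V_CE = 13.8 V > V_CE(sat) ≈ 0.2 V, the transistor is in the active region as assumed.

V_CE ≈ 14 V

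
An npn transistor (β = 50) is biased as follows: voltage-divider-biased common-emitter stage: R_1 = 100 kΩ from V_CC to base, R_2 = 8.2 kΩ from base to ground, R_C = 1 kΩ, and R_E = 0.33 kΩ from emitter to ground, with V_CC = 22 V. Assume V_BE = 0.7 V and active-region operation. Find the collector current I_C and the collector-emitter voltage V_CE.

Thevenize the base divider: V_Th = V_CC·R_2/(R_1+R_2) = 22×8.2/108 = 1.67 V, R_Th = R_1‖R_2 = 7.58 kΩ.
Base-emitter loop: V_Th = I_B·R_Th + V_BE + (β+1)I_B·R_E, so I_B = (1.67 − 0.7) / (7.58 + 51×0.33) = 0.0396 mA.
I_C = β·I_B = 50×0.0396 = 1.98 mA, and I_E = (β+1)I_B = 2.02 mA.
V_CE = V_CC − I_C·R_C − I_E·R_E = 22 − 1.98×1 − 2.02×0.33 = 19.4 V.
V_CE = 19.4 V > 0.2 V confirms active-region operation.

I_C ≈ 2 mA, V_CE ≈ 19 V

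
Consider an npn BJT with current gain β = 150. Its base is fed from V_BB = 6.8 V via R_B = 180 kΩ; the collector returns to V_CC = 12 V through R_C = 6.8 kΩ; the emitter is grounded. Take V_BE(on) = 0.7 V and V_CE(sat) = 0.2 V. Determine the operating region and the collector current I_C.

saturation; I_C ≈ 1.7 mA

Assume active: I_B = (6.8 − 0.7)/180 = 0.0339 mA, giving I_C = β·I_B = 5.08 mA.
But then V_CE = 12 − 5.08×6.8 = -22.6 V < V_CE(sat) = 0.2 V — impossible in the active region.
So the transistor is saturated. With V_CE = 0.2 V, I_C = (V_CC − 0.2)/R_C = 11.8/6.8 = 1.74 mA.
Check: β·I_B = 5.08 mA > I_C = 1.74 mA, confirming saturation.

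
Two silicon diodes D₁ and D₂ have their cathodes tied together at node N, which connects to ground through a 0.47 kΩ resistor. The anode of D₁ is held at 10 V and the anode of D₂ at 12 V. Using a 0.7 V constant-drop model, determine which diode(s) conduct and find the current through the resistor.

Assume both conduct. Then node N would need to be at both 10−0.7 = 9.3 V and 12−0.7 = 11.3 V, which is impossible.
Assume only D₂ conducts: V_N = 12 − 0.7 = 11.3 V, so I_R = 11.3/0.47 = 24 mA.
Check D₁: its anode-to-cathode voltage is 10 − 11.3 = -1.3 V < 0.7 V, so it is off. The assumption is consistent.

Only D₂ conducts; I_R ≈ 24 mA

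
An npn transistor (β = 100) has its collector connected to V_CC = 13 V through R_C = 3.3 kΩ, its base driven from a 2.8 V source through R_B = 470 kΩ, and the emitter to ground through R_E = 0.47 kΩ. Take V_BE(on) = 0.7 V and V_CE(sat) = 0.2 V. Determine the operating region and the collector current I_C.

Assume active. Base-emitter loop: I_B = (V_BB − V_BE)/(R_B + (β+1)R_E) = (2.8 − 0.7)/(470 + 101×0.47) = 0.00406 mA.
I_C = β·I_B = 100×0.00406 = 0.406 mA.
V_CE = V_CC − I_C·R_C − I_E·R_E = 13 − 0.406×3.3 − 0.41×0.47 = 11.5 V > V_CE(sat), so the active-region assumption holds.

active; I_C ≈ 0.41 mA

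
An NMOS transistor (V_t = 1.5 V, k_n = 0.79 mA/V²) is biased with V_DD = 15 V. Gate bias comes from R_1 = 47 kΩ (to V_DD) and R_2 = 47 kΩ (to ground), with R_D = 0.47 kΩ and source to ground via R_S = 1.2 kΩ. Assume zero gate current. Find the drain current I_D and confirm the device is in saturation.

I_D ≈ 2.8 mA

V_G = V_DD·R_2/(R_1+R_2) = 15×47/94 = 7.5 V.
Assume saturation: I_D = (k_n/2)(V_GS − V_t)² with V_GS = V_G − I_D·R_S = 7.5 − 1.2·I_D.
Substituting gives 0.569·I_D² − 6.69·I_D + 14.2 = 0, with roots I_D = 2.79 or 8.97 mA.
The root I_D = 8.97 mA gives V_GS = -3.27 V ≤ V_t, so take I_D = 2.79 mA.
Then V_GS = 4.16 V and V_DS = V_DD − I_D(R_D+R_S) = 15 − 2.79×1.67 = 10.3 V.
Saturation requires V_DS ≥ V_GS − V_t = 2.66 V; 10.3 ≥ 2.66 ✓.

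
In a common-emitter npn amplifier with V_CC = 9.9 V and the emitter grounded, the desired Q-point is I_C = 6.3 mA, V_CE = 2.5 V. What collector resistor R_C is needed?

R_C ≈ 1.2 kΩ

Collector loop: V_CC = I_C·R_C + V_CE.
R_C = (V_CC − V_CE)/I_C = (9.9 − 2.5)/6.3 = 1.17 kΩ.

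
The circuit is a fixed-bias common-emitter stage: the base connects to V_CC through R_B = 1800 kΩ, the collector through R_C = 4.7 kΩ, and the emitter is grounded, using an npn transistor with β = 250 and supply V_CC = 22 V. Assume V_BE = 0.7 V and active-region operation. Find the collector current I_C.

I_C ≈ 3 mA

Base loop: V_CC = I_B·R_B + V_BE, so I_B = (22 − 0.7)/1800 kΩ = 0.0118 mA.
In the active region I_C = β·I_B = 250 × 0.0118 = 2.96 mA.
Collector loop: V_CE = V_CC − I_C·R_C = 22 − 2.96×4.7 = 8.1 V.
Since V_CE = 8.1 V > V_CE(sat) ≈ 0.2 V, the transistor is in the active region as assumed.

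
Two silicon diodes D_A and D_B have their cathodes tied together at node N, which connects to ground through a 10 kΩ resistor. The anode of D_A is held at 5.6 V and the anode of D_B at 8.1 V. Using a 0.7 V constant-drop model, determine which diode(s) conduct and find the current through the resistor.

Assume both conduct. Then node N would need to be at both 5.6−0.7 = 4.9 V and 8.1−0.7 = 7.4 V, which is impossible.
Assume only D_B conducts: V_N = 8.1 − 0.7 = 7.4 V, so I_R = 7.4/10 = 0.74 mA.
Check D_A: its anode-to-cathode voltage is 5.6 − 7.4 = -1.8 V < 0.7 V, so it is off. The assumption is consistent.

Only D_B conducts; I_R ≈ 0.74 mA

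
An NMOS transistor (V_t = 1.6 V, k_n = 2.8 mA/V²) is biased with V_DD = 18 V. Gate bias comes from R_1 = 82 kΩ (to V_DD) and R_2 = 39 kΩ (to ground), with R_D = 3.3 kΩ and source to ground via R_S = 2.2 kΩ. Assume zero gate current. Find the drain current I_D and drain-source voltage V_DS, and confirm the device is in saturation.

V_G = V_DD·R_2/(R_1+R_2) = 18×39/121 = 5.8 V.
Assume saturation: I_D = (k_n/2)(V_GS − V_t)² with V_GS = V_G − I_D·R_S = 5.8 − 2.2·I_D.
Substituting gives 6.78·I_D² − 26.9·I_D + 24.7 = 0, with roots I_D = 1.45 or 2.52 mA.
The root I_D = 2.52 mA gives V_GS = 0.258 V ≤ V_t, so take I_D = 1.45 mA.
Then V_GS = 2.62 V and V_DS = V_DD − I_D(R_D+R_S) = 18 − 1.45×5.5 = 10 V.
Saturation requires V_DS ≥ V_GS − V_t = 1.02 V; 10 ≥ 1.02 ✓.

I_D ≈ 1.4 mA, V_DS ≈ 10 V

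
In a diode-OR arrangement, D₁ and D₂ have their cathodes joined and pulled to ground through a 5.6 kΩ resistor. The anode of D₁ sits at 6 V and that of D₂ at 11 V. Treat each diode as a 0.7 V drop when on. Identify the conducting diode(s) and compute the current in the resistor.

Only D₂ conducts; I_R ≈ 1.8 mA

Assume both conduct. Then node N would need to be at both 6−0.7 = 5.3 V and 11−0.7 = 10.3 V, which is impossible.
Assume only D₂ conducts: V_N = 11 − 0.7 = 10.3 V, so I_R = 10.3/5.6 = 1.84 mA.
Check D₁: its anode-to-cathode voltage is 6 − 10.3 = -4.3 V < 0.7 V, so it is off. The assumption is consistent.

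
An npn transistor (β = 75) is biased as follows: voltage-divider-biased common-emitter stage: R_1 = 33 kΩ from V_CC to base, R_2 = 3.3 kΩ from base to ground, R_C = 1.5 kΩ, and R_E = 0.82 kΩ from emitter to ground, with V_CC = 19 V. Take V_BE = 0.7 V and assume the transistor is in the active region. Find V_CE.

V_CE ≈ 16 V

Thevenize the base divider: V_Th = V_CC·R_2/(R_1+R_2) = 19×3.3/36.3 = 1.73 V, R_Th = R_1‖R_2 = 3 kΩ.
Base-emitter loop: V_Th = I_B·R_Th + V_BE + (β+1)I_B·R_E, so I_B = (1.73 − 0.7) / (3 + 76×0.82) = 0.0157 mA.
I_C = β·I_B = 75×0.0157 = 1.18 mA, and I_E = (β+1)I_B = 1.2 mA.
V_CE = V_CC − I_C·R_C − I_E·R_E = 19 − 1.18×1.5 − 1.2×0.82 = 16.3 V.
V_CE = 16.3 V > 0.2 V confirms active-region operation.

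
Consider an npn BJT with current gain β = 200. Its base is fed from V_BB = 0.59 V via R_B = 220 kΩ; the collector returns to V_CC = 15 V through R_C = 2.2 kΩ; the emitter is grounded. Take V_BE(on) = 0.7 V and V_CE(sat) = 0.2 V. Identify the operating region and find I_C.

V_BB = 0.59 V ≤ V_BE(on) = 0.7 V, so the base-emitter junction is not forward biased.
The transistor is in cutoff: I_B = I_C = 0.

cutoff; I_C ≈ 0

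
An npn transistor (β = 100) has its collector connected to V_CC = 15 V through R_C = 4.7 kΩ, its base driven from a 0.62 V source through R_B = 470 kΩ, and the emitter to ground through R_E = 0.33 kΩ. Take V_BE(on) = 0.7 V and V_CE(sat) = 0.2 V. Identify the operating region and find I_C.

cutoff; I_C ≈ 0

V_BB = 0.62 V ≤ V_BE(on) = 0.7 V, so the base-emitter junction is not forward biased.
The transistor is in cutoff: I_B = I_C = 0.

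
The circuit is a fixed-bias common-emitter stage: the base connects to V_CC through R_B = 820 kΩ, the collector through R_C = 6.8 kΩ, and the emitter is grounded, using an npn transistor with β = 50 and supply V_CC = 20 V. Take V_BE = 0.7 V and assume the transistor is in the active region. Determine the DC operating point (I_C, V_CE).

I_C ≈ 1.2 mA, V_CE ≈ 12 V

Base loop: V_CC = I_B·R_B + V_BE, so I_B = (20 − 0.7)/820 kΩ = 0.0235 mA.
In the active region I_C = β·I_B = 50 × 0.0235 = 1.18 mA.
Collector loop: V_CE = V_CC − I_C·R_C = 20 − 1.18×6.8 = 12 V.
Since V_CE = 12 V > V_CE(sat) ≈ 0.2 V, the transistor is in the active region as assumed.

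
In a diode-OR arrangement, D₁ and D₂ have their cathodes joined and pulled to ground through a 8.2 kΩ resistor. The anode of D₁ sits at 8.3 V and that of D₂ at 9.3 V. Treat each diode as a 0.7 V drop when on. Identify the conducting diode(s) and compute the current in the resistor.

Assume both conduct. Then node N would need to be at both 8.3−0.7 = 7.6 V and 9.3−0.7 = 8.6 V, which is impossible.
Assume only D₂ conducts: V_N = 9.3 − 0.7 = 8.6 V, so I_R = 8.6/8.2 = 1.05 mA.
Check D₁: its anode-to-cathode voltage is 8.3 − 8.6 = -0.3 V < 0.7 V, so it is off. The assumption is consistent.

Only D₂ conducts; I_R ≈ 1 mA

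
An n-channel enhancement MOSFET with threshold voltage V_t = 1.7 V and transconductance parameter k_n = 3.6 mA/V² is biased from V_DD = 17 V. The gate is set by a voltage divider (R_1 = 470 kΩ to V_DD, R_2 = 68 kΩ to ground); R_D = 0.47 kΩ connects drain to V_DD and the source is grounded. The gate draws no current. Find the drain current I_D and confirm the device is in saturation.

V_G = V_DD·R_2/(R_1+R_2) = 17×68/538 = 2.15 V. With the source grounded, V_GS = V_G = 2.15 V.
Assume saturation: I_D = (k_n/2)(V_GS − V_t)² = (3.6/2)×(2.15 − 1.7)² = 1.8×0.449² = 0.362 mA.
V_DS = V_DD − I_D·R_D = 17 − 0.362×0.47 = 16.8 V.
Saturation requires V_DS ≥ V_GS − V_t = 0.449 V; 16.8 ≥ 0.449 ✓.

I_D ≈ 0.36 mA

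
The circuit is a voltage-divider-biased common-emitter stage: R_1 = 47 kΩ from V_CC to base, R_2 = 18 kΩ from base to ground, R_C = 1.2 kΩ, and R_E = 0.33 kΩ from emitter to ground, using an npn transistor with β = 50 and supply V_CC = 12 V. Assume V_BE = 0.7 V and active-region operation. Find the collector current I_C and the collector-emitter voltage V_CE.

I_C ≈ 4.4 mA, V_CE ≈ 5.2 V

Thevenize the base divider: V_Th = V_CC·R_2/(R_1+R_2) = 12×18/65 = 3.32 V, R_Th = R_1‖R_2 = 13 kΩ.
Base-emitter loop: V_Th = I_B·R_Th + V_BE + (β+1)I_B·R_E, so I_B = (3.32 − 0.7) / (13 + 51×0.33) = 0.0879 mA.
I_C = β·I_B = 50×0.0879 = 4.39 mA, and I_E = (β+1)I_B = 4.48 mA.
V_CE = V_CC − I_C·R_C − I_E·R_E = 12 − 4.39×1.2 − 4.48×0.33 = 5.25 V.
V_CE = 5.25 V > 0.2 V confirms active-region operation.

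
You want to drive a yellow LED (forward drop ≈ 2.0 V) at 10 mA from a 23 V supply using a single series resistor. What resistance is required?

R ≈ 2.1 kΩ

The resistor drops V_S − V_D = 23 − 2.0 = 21 V at 10 mA.
R = 21 V / 10 mA = 2.1 kΩ.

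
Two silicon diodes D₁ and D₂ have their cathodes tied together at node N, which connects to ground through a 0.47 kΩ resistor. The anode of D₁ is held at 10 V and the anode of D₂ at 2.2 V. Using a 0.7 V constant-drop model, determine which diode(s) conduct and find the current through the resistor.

Assume both conduct. Then node N would need to be at both 10−0.7 = 9.3 V and 2.2−0.7 = 1.5 V, which is impossible.
Assume only D₁ conducts: V_N = 10 − 0.7 = 9.3 V, so I_R = 9.3/0.47 = 19.8 mA.
Check D₂: its anode-to-cathode voltage is 2.2 − 9.3 = -7.1 V < 0.7 V, so it is off. The assumption is consistent.

Only D₁ conducts; I_R ≈ 20 mA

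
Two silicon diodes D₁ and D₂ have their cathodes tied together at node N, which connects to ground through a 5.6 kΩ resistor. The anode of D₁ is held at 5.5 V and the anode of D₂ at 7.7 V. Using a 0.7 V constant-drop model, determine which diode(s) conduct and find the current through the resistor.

Assume both conduct. Then node N would need to be at both 5.5−0.7 = 4.8 V and 7.7−0.7 = 7 V, which is impossible.
Assume only D₂ conducts: V_N = 7.7 − 0.7 = 7 V, so I_R = 7/5.6 = 1.25 mA.
Check D₁: its anode-to-cathode voltage is 5.5 − 7 = -1.5 V < 0.7 V, so it is off. The assumption is consistent.

Only D₂ conducts; I_R ≈ 1.2 mA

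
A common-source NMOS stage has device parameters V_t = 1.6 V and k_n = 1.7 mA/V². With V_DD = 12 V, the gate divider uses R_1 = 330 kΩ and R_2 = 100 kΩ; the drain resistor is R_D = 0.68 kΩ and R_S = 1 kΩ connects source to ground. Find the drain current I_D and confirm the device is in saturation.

V_G = V_DD·R_2/(R_1+R_2) = 12×100/430 = 2.79 V.
Assume saturation: I_D = (k_n/2)(V_GS − V_t)² with V_GS = V_G − I_D·R_S = 2.79 − 1·I_D.
Substituting gives 0.85·I_D² − 3.02·I_D + 1.21 = 0, with roots I_D = 0.457 or 3.1 mA.
The root I_D = 3.1 mA gives V_GS = -0.31 V ≤ V_t, so take I_D = 0.457 mA.
Then V_GS = 2.33 V and V_DS = V_DD − I_D(R_D+R_S) = 12 − 0.457×1.68 = 11.2 V.
Saturation requires V_DS ≥ V_GS − V_t = 0.733 V; 11.2 ≥ 0.733 ✓.

I_D ≈ 0.46 mA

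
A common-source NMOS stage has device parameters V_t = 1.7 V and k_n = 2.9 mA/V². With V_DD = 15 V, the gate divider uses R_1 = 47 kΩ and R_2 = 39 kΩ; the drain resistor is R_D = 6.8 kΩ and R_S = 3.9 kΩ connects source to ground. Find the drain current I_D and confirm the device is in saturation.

V_G = V_DD·R_2/(R_1+R_2) = 15×39/86 = 6.8 V.
Assume saturation: I_D = (k_n/2)(V_GS − V_t)² with V_GS = V_G − I_D·R_S = 6.8 − 3.9·I_D.
Substituting gives 22.1·I_D² − 58.7·I_D + 37.7 = 0, with roots I_D = 1.09 or 1.58 mA.
The root I_D = 1.58 mA gives V_GS = 0.658 V ≤ V_t, so take I_D = 1.09 mA.
Then V_GS = 2.57 V and V_DS = V_DD − I_D(R_D+R_S) = 15 − 1.09×10.7 = 3.38 V.
Saturation requires V_DS ≥ V_GS − V_t = 0.866 V; 3.38 ≥ 0.866 ✓.

I_D ≈ 1.1 mA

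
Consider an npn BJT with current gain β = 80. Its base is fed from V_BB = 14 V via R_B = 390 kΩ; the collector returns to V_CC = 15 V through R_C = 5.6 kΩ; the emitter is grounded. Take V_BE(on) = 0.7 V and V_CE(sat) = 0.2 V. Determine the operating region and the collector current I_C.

Assume active: I_B = (14 − 0.7)/390 = 0.0341 mA, giving I_C = β·I_B = 2.73 mA.
But then V_CE = 15 − 2.73×5.6 = -0.278 V < V_CE(sat) = 0.2 V — impossible in the active region.
So the transistor is saturated. With V_CE = 0.2 V, I_C = (V_CC − 0.2)/R_C = 14.8/5.6 = 2.64 mA.
Check: β·I_B = 2.73 mA > I_C = 2.64 mA, confirming saturation.

saturation; I_C ≈ 2.6 mA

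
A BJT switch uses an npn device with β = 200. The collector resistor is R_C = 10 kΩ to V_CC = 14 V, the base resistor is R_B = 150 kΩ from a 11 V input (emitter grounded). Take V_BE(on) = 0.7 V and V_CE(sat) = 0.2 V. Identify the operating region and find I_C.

Assume active: I_B = (11 − 0.7)/150 = 0.0687 mA, giving I_C = β·I_B = 13.7 mA.
But then V_CE = 14 − 13.7×10 = -123 V < V_CE(sat) = 0.2 V — impossible in the active region.
So the transistor is saturated. With V_CE = 0.2 V, I_C = (V_CC − 0.2)/R_C = 13.8/10 = 1.38 mA.
Check: β·I_B = 13.7 mA > I_C = 1.38 mA, confirming saturation.

saturation; I_C ≈ 1.4 mA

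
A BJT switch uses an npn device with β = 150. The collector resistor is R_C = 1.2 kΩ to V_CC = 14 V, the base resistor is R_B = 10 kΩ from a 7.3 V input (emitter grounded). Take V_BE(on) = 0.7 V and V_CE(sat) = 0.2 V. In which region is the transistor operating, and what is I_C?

saturation; I_C ≈ 12 mA

Assume active: I_B = (7.3 − 0.7)/10 = 0.66 mA, giving I_C = β·I_B = 99 mA.
But then V_CE = 14 − 99×1.2 = -105 V < V_CE(sat) = 0.2 V — impossible in the active region.
So the transistor is saturated. With V_CE = 0.2 V, I_C = (V_CC − 0.2)/R_C = 13.8/1.2 = 11.5 mA.
Check: β·I_B = 99 mA > I_C = 11.5 mA, confirming saturation.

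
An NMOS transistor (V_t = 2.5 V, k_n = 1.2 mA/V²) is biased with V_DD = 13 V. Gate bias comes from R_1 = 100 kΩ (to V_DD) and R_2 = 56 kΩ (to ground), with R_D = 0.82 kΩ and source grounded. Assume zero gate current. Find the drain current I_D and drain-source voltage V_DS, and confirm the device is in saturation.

V_G = V_DD·R_2/(R_1+R_2) = 13×56/156 = 4.67 V. With the source grounded, V_GS = V_G = 4.67 V.
Assume saturation: I_D = (k_n/2)(V_GS − V_t)² = (1.2/2)×(4.67 − 2.5)² = 0.6×2.17² = 2.82 mA.
V_DS = V_DD − I_D·R_D = 13 − 2.82×0.82 = 10.7 V.
Saturation requires V_DS ≥ V_GS − V_t = 2.17 V; 10.7 ≥ 2.17 ✓.

I_D ≈ 2.8 mA, V_DS ≈ 11 V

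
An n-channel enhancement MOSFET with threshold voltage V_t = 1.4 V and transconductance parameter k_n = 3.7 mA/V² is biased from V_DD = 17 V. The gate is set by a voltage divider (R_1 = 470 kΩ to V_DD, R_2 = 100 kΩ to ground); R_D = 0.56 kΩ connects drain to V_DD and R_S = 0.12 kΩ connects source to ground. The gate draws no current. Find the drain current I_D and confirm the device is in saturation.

I_D ≈ 2.8 mA

V_G = V_DD·R_2/(R_1+R_2) = 17×100/570 = 2.98 V.
Assume saturation: I_D = (k_n/2)(V_GS − V_t)² with V_GS = V_G − I_D·R_S = 2.98 − 0.12·I_D.
Substituting gives 0.0266·I_D² − 1.7·I_D + 4.63 = 0, with roots I_D = 2.85 or 61.1 mA.
The root I_D = 61.1 mA gives V_GS = -4.35 V ≤ V_t, so take I_D = 2.85 mA.
Then V_GS = 2.64 V and V_DS = V_DD − I_D(R_D+R_S) = 17 − 2.85×0.68 = 15.1 V.
Saturation requires V_DS ≥ V_GS − V_t = 1.24 V; 15.1 ≥ 1.24 ✓.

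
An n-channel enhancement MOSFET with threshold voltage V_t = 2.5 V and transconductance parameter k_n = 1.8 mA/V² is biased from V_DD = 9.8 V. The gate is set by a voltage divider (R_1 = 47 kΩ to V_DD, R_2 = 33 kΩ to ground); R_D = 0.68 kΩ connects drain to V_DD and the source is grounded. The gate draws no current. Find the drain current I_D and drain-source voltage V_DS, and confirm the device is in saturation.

I_D ≈ 2.1 mA, V_DS ≈ 8.3 V

V_G = V_DD·R_2/(R_1+R_2) = 9.8×33/80 = 4.04 V. With the source grounded, V_GS = V_G = 4.04 V.
Assume saturation: I_D = (k_n/2)(V_GS − V_t)² = (1.8/2)×(4.04 − 2.5)² = 0.9×1.54² = 2.14 mA.
V_DS = V_DD − I_D·R_D = 9.8 − 2.14×0.68 = 8.34 V.
Saturation requires V_DS ≥ V_GS − V_t = 1.54 V; 8.34 ≥ 1.54 ✓.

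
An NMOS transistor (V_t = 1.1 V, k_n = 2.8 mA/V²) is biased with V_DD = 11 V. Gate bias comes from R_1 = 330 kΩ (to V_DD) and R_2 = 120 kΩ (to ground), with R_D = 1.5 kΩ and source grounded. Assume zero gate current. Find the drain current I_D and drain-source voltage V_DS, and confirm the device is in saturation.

V_G = V_DD·R_2/(R_1+R_2) = 11×120/450 = 2.93 V. With the source grounded, V_GS = V_G = 2.93 V.
Assume saturation: I_D = (k_n/2)(V_GS − V_t)² = (2.8/2)×(2.93 − 1.1)² = 1.4×1.83² = 4.71 mA.
V_DS = V_DD − I_D·R_D = 11 − 4.71×1.5 = 3.94 V.
Saturation requires V_DS ≥ V_GS − V_t = 1.83 V; 3.94 ≥ 1.83 ✓.

I_D ≈ 4.7 mA, V_DS ≈ 3.9 V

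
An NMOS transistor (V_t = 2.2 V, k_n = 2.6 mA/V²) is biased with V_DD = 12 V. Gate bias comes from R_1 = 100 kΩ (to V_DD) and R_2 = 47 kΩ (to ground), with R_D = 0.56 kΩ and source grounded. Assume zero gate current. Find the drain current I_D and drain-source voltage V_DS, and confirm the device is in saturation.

I_D ≈ 3.5 mA, V_DS ≈ 10 V

V_G = V_DD·R_2/(R_1+R_2) = 12×47/147 = 3.84 V. With the source grounded, V_GS = V_G = 3.84 V.
Assume saturation: I_D = (k_n/2)(V_GS − V_t)² = (2.6/2)×(3.84 − 2.2)² = 1.3×1.64² = 3.48 mA.
V_DS = V_DD − I_D·R_D = 12 − 3.48×0.56 = 10 V.
Saturation requires V_DS ≥ V_GS − V_t = 1.64 V; 10 ≥ 1.64 ✓.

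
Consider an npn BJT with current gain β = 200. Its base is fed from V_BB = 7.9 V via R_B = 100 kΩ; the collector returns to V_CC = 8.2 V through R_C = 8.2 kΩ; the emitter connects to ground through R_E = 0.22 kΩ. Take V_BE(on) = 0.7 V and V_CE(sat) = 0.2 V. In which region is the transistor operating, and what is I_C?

saturation; I_C ≈ 0.95 mA

Assume active: I_B = (7.9 − 0.7)/(100 + 201×0.22) = 0.0499 mA, I_C = β·I_B = 9.98 mA.
Then V_CE = 8.2 − 9.98×8.2 − 10×0.22 = -75.9 V < 0.2 V — the active assumption fails.
Re-solve with V_CE = 0.2 V. KCL at the emitter: V_E/R_E = (V_BB−0.7−V_E)/R_B + (V_CC−0.2−V_E)/R_C, giving V_E = 0.224 V.
I_C = (V_CC − 0.2 − V_E)/R_C = (8 − 0.224)/8.2 = 0.948 mA.
Check: I_B = (7.2 − 0.224)/100 = 0.0698 mA, and β·I_B = 14 mA > I_C, confirming saturation.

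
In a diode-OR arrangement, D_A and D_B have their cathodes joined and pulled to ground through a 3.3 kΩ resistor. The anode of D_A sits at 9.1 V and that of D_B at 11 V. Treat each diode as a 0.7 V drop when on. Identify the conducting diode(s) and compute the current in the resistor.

Assume both conduct. Then node N would need to be at both 9.1−0.7 = 8.4 V and 11−0.7 = 10.3 V, which is impossible.
Assume only D_B conducts: V_N = 11 − 0.7 = 10.3 V, so I_R = 10.3/3.3 = 3.12 mA.
Check D_A: its anode-to-cathode voltage is 9.1 − 10.3 = -1.2 V < 0.7 V, so it is off. The assumption is consistent.

Only D_B conducts; I_R ≈ 3.1 mA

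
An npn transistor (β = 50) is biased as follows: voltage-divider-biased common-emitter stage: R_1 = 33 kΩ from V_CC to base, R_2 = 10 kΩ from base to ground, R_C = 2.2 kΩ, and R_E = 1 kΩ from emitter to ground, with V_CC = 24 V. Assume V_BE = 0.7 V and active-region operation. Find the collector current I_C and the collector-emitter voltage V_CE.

I_C ≈ 4.2 mA, V_CE ≈ 11 V

Thevenize the base divider: V_Th = V_CC·R_2/(R_1+R_2) = 24×10/43 = 5.58 V, R_Th = R_1‖R_2 = 7.67 kΩ.
Base-emitter loop: V_Th = I_B·R_Th + V_BE + (β+1)I_B·R_E, so I_B = (5.58 − 0.7) / (7.67 + 51×1) = 0.0832 mA.
I_C = β·I_B = 50×0.0832 = 4.16 mA, and I_E = (β+1)I_B = 4.24 mA.
V_CE = V_CC − I_C·R_C − I_E·R_E = 24 − 4.16×2.2 − 4.24×1 = 10.6 V.
V_CE = 10.6 V > 0.2 V confirms active-region operation.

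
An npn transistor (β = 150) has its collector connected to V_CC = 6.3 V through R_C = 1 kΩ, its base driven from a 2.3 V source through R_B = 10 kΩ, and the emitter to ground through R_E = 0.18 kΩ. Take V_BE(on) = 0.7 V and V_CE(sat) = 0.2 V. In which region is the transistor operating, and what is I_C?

Assume active: I_B = (2.3 − 0.7)/(10 + 151×0.18) = 0.043 mA, I_C = β·I_B = 6.46 mA.
Then V_CE = 6.3 − 6.46×1 − 6.5×0.18 = -1.32 V < 0.2 V — the active assumption fails.
Re-solve with V_CE = 0.2 V. KCL at the emitter: V_E/R_E = (V_BB−0.7−V_E)/R_B + (V_CC−0.2−V_E)/R_C, giving V_E = 0.941 V.
I_C = (V_CC − 0.2 − V_E)/R_C = (6.1 − 0.941)/1 = 5.16 mA.
Check: I_B = (1.6 − 0.941)/10 = 0.0659 mA, and β·I_B = 9.89 mA > I_C, confirming saturation.

saturation; I_C ≈ 5.2 mA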